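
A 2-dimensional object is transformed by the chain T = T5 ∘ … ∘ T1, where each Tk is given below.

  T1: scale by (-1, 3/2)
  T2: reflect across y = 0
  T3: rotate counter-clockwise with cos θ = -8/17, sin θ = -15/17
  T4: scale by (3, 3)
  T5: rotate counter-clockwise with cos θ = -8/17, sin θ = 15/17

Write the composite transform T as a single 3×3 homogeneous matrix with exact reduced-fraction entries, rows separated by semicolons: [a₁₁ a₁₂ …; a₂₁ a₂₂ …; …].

T1 = [-1 0 0; 0 3/2 0; 0 0 1]
T2·T1 = [-1 0 0; 0 -3/2 0; 0 0 1]
T3·…·T1 = [8/17 -45/34 0; 15/17 12/17 0; 0 0 1]
T4·…·T1 = [24/17 -135/34 0; 45/17 36/17 0; 0 0 1]
T5·…·T1 = [-3 0 0; 0 -9/2 0; 0 0 1]

T = [-3 0 0; 0 -9/2 0; 0 0 1]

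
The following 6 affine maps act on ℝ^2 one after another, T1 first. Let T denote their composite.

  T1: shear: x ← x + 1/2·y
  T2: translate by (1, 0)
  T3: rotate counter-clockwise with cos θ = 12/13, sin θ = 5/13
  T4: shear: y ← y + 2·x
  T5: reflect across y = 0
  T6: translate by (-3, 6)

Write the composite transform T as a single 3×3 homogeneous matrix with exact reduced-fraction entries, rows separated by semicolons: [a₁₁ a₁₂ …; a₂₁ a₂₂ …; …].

T1 = [1 1/2 0; 0 1 0; 0 0 1]
T2·T1 = [1 1/2 1; 0 1 0; 0 0 1]
T3·…·T1 = [12/13 1/13 12/13; 5/13 29/26 5/13; 0 0 1]
T4·…·T1 = [12/13 1/13 12/13; 29/13 33/26 29/13; 0 0 1]
T5·…·T1 = [12/13 1/13 12/13; -29/13 -33/26 -29/13; 0 0 1]
T6·…·T1 = [12/13 1/13 -27/13; -29/13 -33/26 49/13; 0 0 1]

T = [12/13 1/13 -27/13; -29/13 -33/26 49/13; 0 0 1]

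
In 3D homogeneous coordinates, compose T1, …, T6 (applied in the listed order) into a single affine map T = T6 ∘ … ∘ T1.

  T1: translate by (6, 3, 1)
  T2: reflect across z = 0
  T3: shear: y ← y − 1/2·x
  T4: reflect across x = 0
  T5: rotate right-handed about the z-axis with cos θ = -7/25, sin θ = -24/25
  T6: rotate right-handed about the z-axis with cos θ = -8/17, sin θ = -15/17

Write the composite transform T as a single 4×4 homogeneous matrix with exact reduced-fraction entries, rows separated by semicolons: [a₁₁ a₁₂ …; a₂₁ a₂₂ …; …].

T = [181/170 -297/425 0 1824/425; -29/85 -304/425 0 -1782/425; 0 0 -1 -1; 0 0 0 1]

T1 = [1 0 0 6; 0 1 0 3; 0 0 1 1; 0 0 0 1]
T2·T1 = [1 0 0 6; 0 1 0 3; 0 0 -1 -1; 0 0 0 1]
T3·…·T1 = [1 0 0 6; -1/2 1 0 0; 0 0 -1 -1; 0 0 0 1]
T4·…·T1 = [-1 0 0 -6; -1/2 1 0 0; 0 0 -1 -1; 0 0 0 1]
T5·…·T1 = [-1/5 24/25 0 42/25; 11/10 -7/25 0 144/25; 0 0 -1 -1; 0 0 0 1]
T6·…·T1 = [181/170 -297/425 0 1824/425; -29/85 -304/425 0 -1782/425; 0 0 -1 -1; 0 0 0 1]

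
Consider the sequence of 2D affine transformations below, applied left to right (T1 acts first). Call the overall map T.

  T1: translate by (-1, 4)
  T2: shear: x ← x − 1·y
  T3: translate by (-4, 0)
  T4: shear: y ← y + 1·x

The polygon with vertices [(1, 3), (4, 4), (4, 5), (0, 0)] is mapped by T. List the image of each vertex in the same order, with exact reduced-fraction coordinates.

image vertices: (-11, -4), (-9, -1), (-10, -1), (-9, -5)

T1 translate by (-1, 4): (1, 3) → (0, 7); (4, 4) → (3, 8); (4, 5) → (3, 9); (0, 0) → (-1, 4)
T2 shear: x ← x − 1·y: (0, 7) → (-7, 7); (3, 8) → (-5, 8); (3, 9) → (-6, 9); (-1, 4) → (-5, 4)
T3 translate by (-4, 0): (-7, 7) → (-11, 7); (-5, 8) → (-9, 8); (-6, 9) → (-10, 9); (-5, 4) → (-9, 4)
T4 shear: y ← y + 1·x: (-11, 7) → (-11, -4); (-9, 8) → (-9, -1); (-10, 9) → (-10, -1); (-9, 4) → (-9, -5)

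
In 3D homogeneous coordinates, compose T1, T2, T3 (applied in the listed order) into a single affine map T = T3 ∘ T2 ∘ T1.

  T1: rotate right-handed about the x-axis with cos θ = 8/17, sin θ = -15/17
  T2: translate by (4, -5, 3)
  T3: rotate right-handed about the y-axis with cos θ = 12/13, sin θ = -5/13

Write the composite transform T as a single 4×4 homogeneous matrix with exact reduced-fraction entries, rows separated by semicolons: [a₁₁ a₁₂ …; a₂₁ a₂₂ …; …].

T = [12/13 75/221 -40/221 33/13; 0 8/17 15/17 -5; 5/13 -180/221 96/221 56/13; 0 0 0 1]

T1 = [1 0 0 0; 0 8/17 15/17 0; 0 -15/17 8/17 0; 0 0 0 1]
T2·T1 = [1 0 0 4; 0 8/17 15/17 -5; 0 -15/17 8/17 3; 0 0 0 1]
T3·…·T1 = [12/13 75/221 -40/221 33/13; 0 8/17 15/17 -5; 5/13 -180/221 96/221 56/13; 0 0 0 1]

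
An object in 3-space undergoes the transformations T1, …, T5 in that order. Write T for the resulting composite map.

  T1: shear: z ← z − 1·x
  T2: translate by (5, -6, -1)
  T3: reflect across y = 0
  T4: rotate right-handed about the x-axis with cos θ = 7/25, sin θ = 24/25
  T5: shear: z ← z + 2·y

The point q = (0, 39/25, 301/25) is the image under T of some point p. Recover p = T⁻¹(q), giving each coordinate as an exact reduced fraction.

T1 = [1 0 0 0; 0 1 0 0; -1 0 1 0; 0 0 0 1]
T2·T1 = [1 0 0 5; 0 1 0 -6; -1 0 1 -1; 0 0 0 1]
T3·…·T1 = [1 0 0 5; 0 -1 0 6; -1 0 1 -1; 0 0 0 1]
T4·…·T1 = [1 0 0 5; 24/25 -7/25 -24/25 66/25; -7/25 -24/25 7/25 137/25; 0 0 0 1]
T5·…·T1 = [1 0 0 5; 24/25 -7/25 -24/25 66/25; 41/25 -38/25 -41/25 269/25; 0 0 0 1]
det M = -1; M⁻¹ = [1 0 0 -5; 0 41/25 -24/25 6; 1 -38/25 7/25 -4; 0 0 0 1]
M⁻¹ · (0, 39/25, 301/25)ᵀ = (-5, -3, -3)ᵀ

p = (-5, -3, -3)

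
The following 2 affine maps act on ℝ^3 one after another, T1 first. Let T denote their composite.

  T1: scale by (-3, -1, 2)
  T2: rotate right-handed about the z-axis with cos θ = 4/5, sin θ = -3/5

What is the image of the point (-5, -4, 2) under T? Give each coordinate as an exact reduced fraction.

T(p) = (72/5, -29/5, 4)

T1 scale by (-3, -1, 2): (-5, -4, 2) → (15, 4, 4)
T2 rotate right-handed about the z-axis with cos θ = 4/5, sin θ = -3/5: (15, 4, 4) → (72/5, -29/5, 4)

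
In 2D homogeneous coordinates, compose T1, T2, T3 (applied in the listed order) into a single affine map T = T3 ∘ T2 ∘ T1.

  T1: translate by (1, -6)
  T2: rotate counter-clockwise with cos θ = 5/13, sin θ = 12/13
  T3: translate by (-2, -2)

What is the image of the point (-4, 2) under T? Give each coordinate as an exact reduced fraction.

T1 translate by (1, -6): (-4, 2) → (-3, -4)
T2 rotate counter-clockwise with cos θ = 5/13, sin θ = 12/13: (-3, -4) → (33/13, -56/13)
T3 translate by (-2, -2): (33/13, -56/13) → (7/13, -82/13)

T(p) = (7/13, -82/13)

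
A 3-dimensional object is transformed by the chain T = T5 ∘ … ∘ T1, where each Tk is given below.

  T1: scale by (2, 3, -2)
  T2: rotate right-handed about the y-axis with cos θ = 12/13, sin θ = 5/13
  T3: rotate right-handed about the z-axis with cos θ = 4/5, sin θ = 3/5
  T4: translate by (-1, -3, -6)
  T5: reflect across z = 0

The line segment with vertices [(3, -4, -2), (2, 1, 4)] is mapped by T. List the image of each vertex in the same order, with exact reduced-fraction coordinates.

T1 scale by (2, 3, -2): (3, -4, -2) → (6, -12, 4); (2, 1, 4) → (4, 3, -8)
T2 rotate right-handed about the y-axis with cos θ = 12/13, sin θ = 5/13: (6, -12, 4) → (92/13, -12, 18/13); (4, 3, -8) → (8/13, 3, -116/13)
T3 rotate right-handed about the z-axis with cos θ = 4/5, sin θ = 3/5: (92/13, -12, 18/13) → (836/65, -348/65, 18/13); (8/13, 3, -116/13) → (-17/13, 36/13, -116/13)
T4 translate by (-1, -3, -6): (836/65, -348/65, 18/13) → (771/65, -543/65, -60/13); (-17/13, 36/13, -116/13) → (-30/13, -3/13, -194/13)
T5 reflect across z = 0: (771/65, -543/65, -60/13) → (771/65, -543/65, 60/13); (-30/13, -3/13, -194/13) → (-30/13, -3/13, 194/13)

image vertices: (771/65, -543/65, 60/13), (-30/13, -3/13, 194/13)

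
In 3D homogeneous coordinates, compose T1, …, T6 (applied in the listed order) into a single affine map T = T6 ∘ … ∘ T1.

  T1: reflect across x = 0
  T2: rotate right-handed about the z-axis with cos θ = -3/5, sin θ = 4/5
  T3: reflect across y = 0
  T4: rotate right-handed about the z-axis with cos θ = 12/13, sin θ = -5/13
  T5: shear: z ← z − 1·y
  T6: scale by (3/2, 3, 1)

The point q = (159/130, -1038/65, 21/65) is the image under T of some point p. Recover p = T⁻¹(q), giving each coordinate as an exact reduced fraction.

p = (-2, -5, -5)

T1 = [-1 0 0 0; 0 1 0 0; 0 0 1 0; 0 0 0 1]
T2·T1 = [3/5 -4/5 0 0; -4/5 -3/5 0 0; 0 0 1 0; 0 0 0 1]
T3·…·T1 = [3/5 -4/5 0 0; 4/5 3/5 0 0; 0 0 1 0; 0 0 0 1]
T4·…·T1 = [56/65 -33/65 0 0; 33/65 56/65 0 0; 0 0 1 0; 0 0 0 1]
T5·…·T1 = [56/65 -33/65 0 0; 33/65 56/65 0 0; -33/65 -56/65 1 0; 0 0 0 1]
T6·…·T1 = [84/65 -99/130 0 0; 99/65 168/65 0 0; -33/65 -56/65 1 0; 0 0 0 1]
det M = 9/2; M⁻¹ = [112/195 11/65 0 0; -22/65 56/195 0 0; 0 1/3 1 0; 0 0 0 1]
M⁻¹ · (159/130, -1038/65, 21/65)ᵀ = (-2, -5, -5)ᵀ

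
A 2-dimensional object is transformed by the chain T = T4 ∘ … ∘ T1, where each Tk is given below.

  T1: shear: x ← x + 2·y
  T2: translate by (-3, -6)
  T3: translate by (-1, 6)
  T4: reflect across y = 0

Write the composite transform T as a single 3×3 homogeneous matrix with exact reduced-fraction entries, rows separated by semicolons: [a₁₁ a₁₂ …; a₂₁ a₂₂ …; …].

T = [1 2 -4; 0 -1 0; 0 0 1]

T1 = [1 2 0; 0 1 0; 0 0 1]
T2·T1 = [1 2 -3; 0 1 -6; 0 0 1]
T3·…·T1 = [1 2 -4; 0 1 0; 0 0 1]
T4·…·T1 = [1 2 -4; 0 -1 0; 0 0 1]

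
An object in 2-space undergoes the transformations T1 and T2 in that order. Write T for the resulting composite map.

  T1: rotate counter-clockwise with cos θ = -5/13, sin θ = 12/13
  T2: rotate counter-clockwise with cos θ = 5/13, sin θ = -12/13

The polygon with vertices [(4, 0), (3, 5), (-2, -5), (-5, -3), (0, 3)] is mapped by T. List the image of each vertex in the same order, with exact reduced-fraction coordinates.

image vertices: (476/169, 480/169), (-243/169, 955/169), (362/169, -835/169), (-235/169, -957/169), (-360/169, 357/169)

T1 rotate counter-clockwise with cos θ = -5/13, sin θ = 12/13: (4, 0) → (-20/13, 48/13); (3, 5) → (-75/13, 11/13); (-2, -5) → (70/13, 1/13); (-5, -3) → (61/13, -45/13); (0, 3) → (-36/13, -15/13)
T2 rotate counter-clockwise with cos θ = 5/13, sin θ = -12/13: (-20/13, 48/13) → (476/169, 480/169); (-75/13, 11/13) → (-243/169, 955/169); (70/13, 1/13) → (362/169, -835/169); (61/13, -45/13) → (-235/169, -957/169); (-36/13, -15/13) → (-360/169, 357/169)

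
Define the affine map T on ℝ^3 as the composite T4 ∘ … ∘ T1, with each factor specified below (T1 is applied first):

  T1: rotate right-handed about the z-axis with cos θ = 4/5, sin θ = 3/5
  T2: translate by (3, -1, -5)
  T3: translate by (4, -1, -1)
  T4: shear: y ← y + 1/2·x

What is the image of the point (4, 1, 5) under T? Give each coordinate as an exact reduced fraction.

T(p) = (48/5, 6, -1)

T1 rotate right-handed about the z-axis with cos θ = 4/5, sin θ = 3/5: (4, 1, 5) → (13/5, 16/5, 5)
T2 translate by (3, -1, -5): (13/5, 16/5, 5) → (28/5, 11/5, 0)
T3 translate by (4, -1, -1): (28/5, 11/5, 0) → (48/5, 6/5, -1)
T4 shear: y ← y + 1/2·x: (48/5, 6/5, -1) → (48/5, 6, -1)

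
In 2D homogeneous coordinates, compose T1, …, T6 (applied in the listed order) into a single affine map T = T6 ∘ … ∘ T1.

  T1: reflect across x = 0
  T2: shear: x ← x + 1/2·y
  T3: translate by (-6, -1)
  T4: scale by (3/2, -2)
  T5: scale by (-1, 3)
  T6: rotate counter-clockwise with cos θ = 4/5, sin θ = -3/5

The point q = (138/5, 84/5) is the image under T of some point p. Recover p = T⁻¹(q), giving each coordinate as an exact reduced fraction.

p = (0, -4)

T1 = [-1 0 0; 0 1 0; 0 0 1]
T2·T1 = [-1 1/2 0; 0 1 0; 0 0 1]
T3·…·T1 = [-1 1/2 -6; 0 1 -1; 0 0 1]
T4·…·T1 = [-3/2 3/4 -9; 0 -2 2; 0 0 1]
T5·…·T1 = [3/2 -3/4 9; 0 -6 6; 0 0 1]
T6·…·T1 = [6/5 -21/5 54/5; -9/10 -87/20 -3/5; 0 0 1]
det M = -9; M⁻¹ = [29/60 -7/15 -11/2; -1/10 -2/15 1; 0 0 1]
M⁻¹ · (138/5, 84/5)ᵀ = (0, -4)ᵀ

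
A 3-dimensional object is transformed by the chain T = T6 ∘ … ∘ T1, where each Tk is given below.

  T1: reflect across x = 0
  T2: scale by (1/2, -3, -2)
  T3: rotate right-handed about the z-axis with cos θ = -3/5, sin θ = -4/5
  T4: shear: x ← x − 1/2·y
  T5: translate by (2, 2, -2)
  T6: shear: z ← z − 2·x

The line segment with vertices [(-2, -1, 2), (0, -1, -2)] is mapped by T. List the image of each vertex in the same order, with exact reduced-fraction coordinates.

T1 reflect across x = 0: (-2, -1, 2) → (2, -1, 2); (0, -1, -2) → (0, -1, -2)
T2 scale by (1/2, -3, -2): (2, -1, 2) → (1, 3, -4); (0, -1, -2) → (0, 3, 4)
T3 rotate right-handed about the z-axis with cos θ = -3/5, sin θ = -4/5: (1, 3, -4) → (9/5, -13/5, -4); (0, 3, 4) → (12/5, -9/5, 4)
T4 shear: x ← x − 1/2·y: (9/5, -13/5, -4) → (31/10, -13/5, -4); (12/5, -9/5, 4) → (33/10, -9/5, 4)
T5 translate by (2, 2, -2): (31/10, -13/5, -4) → (51/10, -3/5, -6); (33/10, -9/5, 4) → (53/10, 1/5, 2)
T6 shear: z ← z − 2·x: (51/10, -3/5, -6) → (51/10, -3/5, -81/5); (53/10, 1/5, 2) → (53/10, 1/5, -43/5)

image vertices: (51/10, -3/5, -81/5), (53/10, 1/5, -43/5)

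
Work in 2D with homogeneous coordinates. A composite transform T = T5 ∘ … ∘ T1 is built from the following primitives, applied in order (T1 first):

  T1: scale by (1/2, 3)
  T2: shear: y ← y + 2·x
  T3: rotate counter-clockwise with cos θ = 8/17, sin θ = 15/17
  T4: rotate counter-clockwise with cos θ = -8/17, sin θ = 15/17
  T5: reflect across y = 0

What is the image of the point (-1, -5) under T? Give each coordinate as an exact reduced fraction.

T1 scale by (1/2, 3): (-1, -5) → (-1/2, -15)
T2 shear: y ← y + 2·x: (-1/2, -15) → (-1/2, -16)
T3 rotate counter-clockwise with cos θ = 8/17, sin θ = 15/17: (-1/2, -16) → (236/17, -271/34)
T4 rotate counter-clockwise with cos θ = -8/17, sin θ = 15/17: (236/17, -271/34) → (1/2, 16)
T5 reflect across y = 0: (1/2, 16) → (1/2, -16)

T(p) = (1/2, -16)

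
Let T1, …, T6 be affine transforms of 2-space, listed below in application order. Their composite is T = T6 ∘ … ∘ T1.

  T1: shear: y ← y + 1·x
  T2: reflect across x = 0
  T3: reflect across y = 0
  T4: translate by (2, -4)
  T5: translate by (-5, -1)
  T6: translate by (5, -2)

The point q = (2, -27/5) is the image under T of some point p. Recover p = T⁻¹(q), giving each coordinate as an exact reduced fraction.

p = (0, -8/5)

T1 = [1 0 0; 1 1 0; 0 0 1]
T2·T1 = [-1 0 0; 1 1 0; 0 0 1]
T3·…·T1 = [-1 0 0; -1 -1 0; 0 0 1]
T4·…·T1 = [-1 0 2; -1 -1 -4; 0 0 1]
T5·…·T1 = [-1 0 -3; -1 -1 -5; 0 0 1]
T6·…·T1 = [-1 0 2; -1 -1 -7; 0 0 1]
det M = 1; M⁻¹ = [-1 0 2; 1 -1 -9; 0 0 1]
M⁻¹ · (2, -27/5)ᵀ = (0, -8/5)ᵀ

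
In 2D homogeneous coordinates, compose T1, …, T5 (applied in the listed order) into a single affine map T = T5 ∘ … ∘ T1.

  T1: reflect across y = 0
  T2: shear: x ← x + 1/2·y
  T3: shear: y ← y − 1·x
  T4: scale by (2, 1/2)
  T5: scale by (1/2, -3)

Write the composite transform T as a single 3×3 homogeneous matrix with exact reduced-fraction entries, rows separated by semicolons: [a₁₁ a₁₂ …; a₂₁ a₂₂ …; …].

T = [1 -1/2 0; 3/2 3/4 0; 0 0 1]

T1 = [1 0 0; 0 -1 0; 0 0 1]
T2·T1 = [1 -1/2 0; 0 -1 0; 0 0 1]
T3·…·T1 = [1 -1/2 0; -1 -1/2 0; 0 0 1]
T4·…·T1 = [2 -1 0; -1/2 -1/4 0; 0 0 1]
T5·…·T1 = [1 -1/2 0; 3/2 3/4 0; 0 0 1]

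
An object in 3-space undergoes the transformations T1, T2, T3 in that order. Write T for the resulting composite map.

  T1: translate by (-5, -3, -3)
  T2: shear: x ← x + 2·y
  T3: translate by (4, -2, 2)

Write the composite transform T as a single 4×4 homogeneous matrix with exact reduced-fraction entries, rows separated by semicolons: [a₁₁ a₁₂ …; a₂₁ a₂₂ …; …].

T = [1 2 0 -7; 0 1 0 -5; 0 0 1 -1; 0 0 0 1]

T1 = [1 0 0 -5; 0 1 0 -3; 0 0 1 -3; 0 0 0 1]
T2·T1 = [1 2 0 -11; 0 1 0 -3; 0 0 1 -3; 0 0 0 1]
T3·…·T1 = [1 2 0 -7; 0 1 0 -5; 0 0 1 -1; 0 0 0 1]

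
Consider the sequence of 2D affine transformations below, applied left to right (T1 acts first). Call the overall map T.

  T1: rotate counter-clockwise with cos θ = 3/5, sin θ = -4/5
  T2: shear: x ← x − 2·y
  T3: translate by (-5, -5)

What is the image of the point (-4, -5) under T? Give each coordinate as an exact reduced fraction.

T(p) = (-59/5, -24/5)

T1 rotate counter-clockwise with cos θ = 3/5, sin θ = -4/5: (-4, -5) → (-32/5, 1/5)
T2 shear: x ← x − 2·y: (-32/5, 1/5) → (-34/5, 1/5)
T3 translate by (-5, -5): (-34/5, 1/5) → (-59/5, -24/5)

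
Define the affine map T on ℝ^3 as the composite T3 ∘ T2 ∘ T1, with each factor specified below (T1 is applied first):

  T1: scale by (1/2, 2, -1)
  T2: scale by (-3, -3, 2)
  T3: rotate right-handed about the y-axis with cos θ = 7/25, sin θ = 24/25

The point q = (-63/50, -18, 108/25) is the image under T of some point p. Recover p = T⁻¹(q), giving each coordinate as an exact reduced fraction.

p = (3, 3, 0)

T1 = [1/2 0 0 0; 0 2 0 0; 0 0 -1 0; 0 0 0 1]
T2·T1 = [-3/2 0 0 0; 0 -6 0 0; 0 0 -2 0; 0 0 0 1]
T3·…·T1 = [-21/50 0 -48/25 0; 0 -6 0 0; 36/25 0 -14/25 0; 0 0 0 1]
det M = -18; M⁻¹ = [-14/75 0 16/25 0; 0 -1/6 0 0; -12/25 0 -7/50 0; 0 0 0 1]
M⁻¹ · (-63/50, -18, 108/25)ᵀ = (3, 3, 0)ᵀ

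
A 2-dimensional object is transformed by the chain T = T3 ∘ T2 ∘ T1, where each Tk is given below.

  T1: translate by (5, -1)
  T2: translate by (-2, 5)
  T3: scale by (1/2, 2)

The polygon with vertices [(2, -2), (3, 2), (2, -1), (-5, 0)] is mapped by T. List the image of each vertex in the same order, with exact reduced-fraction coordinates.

image vertices: (5/2, 4), (3, 12), (5/2, 6), (-1, 8)

T1 translate by (5, -1): (2, -2) → (7, -3); (3, 2) → (8, 1); (2, -1) → (7, -2); (-5, 0) → (0, -1)
T2 translate by (-2, 5): (7, -3) → (5, 2); (8, 1) → (6, 6); (7, -2) → (5, 3); (0, -1) → (-2, 4)
T3 scale by (1/2, 2): (5, 2) → (5/2, 4); (6, 6) → (3, 12); (5, 3) → (5/2, 6); (-2, 4) → (-1, 8)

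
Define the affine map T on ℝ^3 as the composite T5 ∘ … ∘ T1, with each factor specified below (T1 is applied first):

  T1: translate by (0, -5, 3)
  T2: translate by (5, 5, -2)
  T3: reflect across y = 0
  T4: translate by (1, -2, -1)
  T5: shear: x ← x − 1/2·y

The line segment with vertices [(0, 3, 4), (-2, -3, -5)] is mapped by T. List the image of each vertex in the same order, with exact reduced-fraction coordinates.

T1 translate by (0, -5, 3): (0, 3, 4) → (0, -2, 7); (-2, -3, -5) → (-2, -8, -2)
T2 translate by (5, 5, -2): (0, -2, 7) → (5, 3, 5); (-2, -8, -2) → (3, -3, -4)
T3 reflect across y = 0: (5, 3, 5) → (5, -3, 5); (3, -3, -4) → (3, 3, -4)
T4 translate by (1, -2, -1): (5, -3, 5) → (6, -5, 4); (3, 3, -4) → (4, 1, -5)
T5 shear: x ← x − 1/2·y: (6, -5, 4) → (17/2, -5, 4); (4, 1, -5) → (7/2, 1, -5)

image vertices: (17/2, -5, 4), (7/2, 1, -5)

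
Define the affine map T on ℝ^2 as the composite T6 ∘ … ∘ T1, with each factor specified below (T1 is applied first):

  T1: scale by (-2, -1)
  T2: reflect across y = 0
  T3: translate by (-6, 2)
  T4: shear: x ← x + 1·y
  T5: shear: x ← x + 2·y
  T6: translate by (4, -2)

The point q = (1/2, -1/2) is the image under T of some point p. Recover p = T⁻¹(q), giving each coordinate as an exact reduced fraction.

T1 = [-2 0 0; 0 -1 0; 0 0 1]
T2·T1 = [-2 0 0; 0 1 0; 0 0 1]
T3·…·T1 = [-2 0 -6; 0 1 2; 0 0 1]
T4·…·T1 = [-2 1 -4; 0 1 2; 0 0 1]
T5·…·T1 = [-2 3 0; 0 1 2; 0 0 1]
T6·…·T1 = [-2 3 4; 0 1 0; 0 0 1]
det M = -2; M⁻¹ = [-1/2 3/2 2; 0 1 0; 0 0 1]
M⁻¹ · (1/2, -1/2)ᵀ = (1, -1/2)ᵀ

p = (1, -1/2)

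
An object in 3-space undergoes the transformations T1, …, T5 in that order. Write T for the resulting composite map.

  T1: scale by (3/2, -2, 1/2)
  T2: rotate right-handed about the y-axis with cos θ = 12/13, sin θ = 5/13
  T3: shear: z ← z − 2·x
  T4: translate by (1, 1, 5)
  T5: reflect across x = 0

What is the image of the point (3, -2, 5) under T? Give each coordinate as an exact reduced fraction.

T(p) = (-159/26, 5, -121/26)

T1 scale by (3/2, -2, 1/2): (3, -2, 5) → (9/2, 4, 5/2)
T2 rotate right-handed about the y-axis with cos θ = 12/13, sin θ = 5/13: (9/2, 4, 5/2) → (133/26, 4, 15/26)
T3 shear: z ← z − 2·x: (133/26, 4, 15/26) → (133/26, 4, -251/26)
T4 translate by (1, 1, 5): (133/26, 4, -251/26) → (159/26, 5, -121/26)
T5 reflect across x = 0: (159/26, 5, -121/26) → (-159/26, 5, -121/26)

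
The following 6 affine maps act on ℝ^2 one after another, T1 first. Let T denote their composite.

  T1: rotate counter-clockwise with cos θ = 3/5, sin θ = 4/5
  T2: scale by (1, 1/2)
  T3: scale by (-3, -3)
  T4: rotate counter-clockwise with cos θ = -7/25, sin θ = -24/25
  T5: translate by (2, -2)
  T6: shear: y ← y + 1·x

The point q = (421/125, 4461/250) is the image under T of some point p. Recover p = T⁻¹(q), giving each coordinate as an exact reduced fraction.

T1 = [3/5 -4/5 0; 4/5 3/5 0; 0 0 1]
T2·T1 = [3/5 -4/5 0; 2/5 3/10 0; 0 0 1]
T3·…·T1 = [-9/5 12/5 0; -6/5 -9/10 0; 0 0 1]
T4·…·T1 = [-81/125 -192/125 0; 258/125 -513/250 0; 0 0 1]
T5·…·T1 = [-81/125 -192/125 2; 258/125 -513/250 -2; 0 0 1]
T6·…·T1 = [-81/125 -192/125 2; 177/125 -897/250 0; 0 0 1]
det M = 9/2; M⁻¹ = [-299/375 128/375 598/375; -118/375 -18/125 236/375; 0 0 1]
M⁻¹ · (421/125, 4461/250)ᵀ = (5, -3)ᵀ

p = (5, -3)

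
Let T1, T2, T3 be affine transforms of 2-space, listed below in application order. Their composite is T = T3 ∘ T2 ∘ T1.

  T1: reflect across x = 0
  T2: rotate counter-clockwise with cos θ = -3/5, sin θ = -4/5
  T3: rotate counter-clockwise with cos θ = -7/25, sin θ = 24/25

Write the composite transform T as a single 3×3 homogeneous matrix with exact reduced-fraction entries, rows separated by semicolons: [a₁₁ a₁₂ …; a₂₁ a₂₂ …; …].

T1 = [-1 0 0; 0 1 0; 0 0 1]
T2·T1 = [3/5 4/5 0; 4/5 -3/5 0; 0 0 1]
T3·…·T1 = [-117/125 44/125 0; 44/125 117/125 0; 0 0 1]

T = [-117/125 44/125 0; 44/125 117/125 0; 0 0 1]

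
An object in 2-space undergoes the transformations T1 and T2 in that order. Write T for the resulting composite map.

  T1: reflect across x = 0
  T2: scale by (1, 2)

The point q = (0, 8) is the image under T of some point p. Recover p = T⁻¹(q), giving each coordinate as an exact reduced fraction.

T1 = [-1 0 0; 0 1 0; 0 0 1]
T2·T1 = [-1 0 0; 0 2 0; 0 0 1]
det M = -2; M⁻¹ = [-1 0 0; 0 1/2 0; 0 0 1]
M⁻¹ · (0, 8)ᵀ = (0, 4)ᵀ

p = (0, 4)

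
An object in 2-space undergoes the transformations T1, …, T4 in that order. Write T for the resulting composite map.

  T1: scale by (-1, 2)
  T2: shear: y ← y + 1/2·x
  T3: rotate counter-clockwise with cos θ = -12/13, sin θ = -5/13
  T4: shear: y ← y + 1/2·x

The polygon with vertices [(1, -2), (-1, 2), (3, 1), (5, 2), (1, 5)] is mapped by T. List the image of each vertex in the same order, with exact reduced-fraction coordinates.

image vertices: (-21/26, 215/52), (21/26, -215/52), (77/26, 113/52), (135/26, 163/52), (119/26, -317/52)

T1 scale by (-1, 2): (1, -2) → (-1, -4); (-1, 2) → (1, 4); (3, 1) → (-3, 2); (5, 2) → (-5, 4); (1, 5) → (-1, 10)
T2 shear: y ← y + 1/2·x: (-1, -4) → (-1, -9/2); (1, 4) → (1, 9/2); (-3, 2) → (-3, 1/2); (-5, 4) → (-5, 3/2); (-1, 10) → (-1, 19/2)
T3 rotate counter-clockwise with cos θ = -12/13, sin θ = -5/13: (-1, -9/2) → (-21/26, 59/13); (1, 9/2) → (21/26, -59/13); (-3, 1/2) → (77/26, 9/13); (-5, 3/2) → (135/26, 7/13); (-1, 19/2) → (119/26, -109/13)
T4 shear: y ← y + 1/2·x: (-21/26, 59/13) → (-21/26, 215/52); (21/26, -59/13) → (21/26, -215/52); (77/26, 9/13) → (77/26, 113/52); (135/26, 7/13) → (135/26, 163/52); (119/26, -109/13) → (119/26, -317/52)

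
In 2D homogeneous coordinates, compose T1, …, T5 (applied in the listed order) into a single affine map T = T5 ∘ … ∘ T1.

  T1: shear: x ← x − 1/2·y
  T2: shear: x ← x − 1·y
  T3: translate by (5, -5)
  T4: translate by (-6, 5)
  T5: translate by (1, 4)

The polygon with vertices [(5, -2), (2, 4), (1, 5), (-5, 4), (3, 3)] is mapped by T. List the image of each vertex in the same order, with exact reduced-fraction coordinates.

T1 shear: x ← x − 1/2·y: (5, -2) → (6, -2); (2, 4) → (0, 4); (1, 5) → (-3/2, 5); (-5, 4) → (-7, 4); (3, 3) → (3/2, 3)
T2 shear: x ← x − 1·y: (6, -2) → (8, -2); (0, 4) → (-4, 4); (-3/2, 5) → (-13/2, 5); (-7, 4) → (-11, 4); (3/2, 3) → (-3/2, 3)
T3 translate by (5, -5): (8, -2) → (13, -7); (-4, 4) → (1, -1); (-13/2, 5) → (-3/2, 0); (-11, 4) → (-6, -1); (-3/2, 3) → (7/2, -2)
T4 translate by (-6, 5): (13, -7) → (7, -2); (1, -1) → (-5, 4); (-3/2, 0) → (-15/2, 5); (-6, -1) → (-12, 4); (7/2, -2) → (-5/2, 3)
T5 translate by (1, 4): (7, -2) → (8, 2); (-5, 4) → (-4, 8); (-15/2, 5) → (-13/2, 9); (-12, 4) → (-11, 8); (-5/2, 3) → (-3/2, 7)

image vertices: (8, 2), (-4, 8), (-13/2, 9), (-11, 8), (-3/2, 7)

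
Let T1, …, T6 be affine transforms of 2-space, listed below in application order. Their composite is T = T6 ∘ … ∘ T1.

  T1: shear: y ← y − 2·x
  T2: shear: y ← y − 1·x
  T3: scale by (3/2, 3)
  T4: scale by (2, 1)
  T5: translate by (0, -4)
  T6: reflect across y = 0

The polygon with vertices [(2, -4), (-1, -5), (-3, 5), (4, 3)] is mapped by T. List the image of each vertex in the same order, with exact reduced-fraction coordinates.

T1 shear: y ← y − 2·x: (2, -4) → (2, -8); (-1, -5) → (-1, -3); (-3, 5) → (-3, 11); (4, 3) → (4, -5)
T2 shear: y ← y − 1·x: (2, -8) → (2, -10); (-1, -3) → (-1, -2); (-3, 11) → (-3, 14); (4, -5) → (4, -9)
T3 scale by (3/2, 3): (2, -10) → (3, -30); (-1, -2) → (-3/2, -6); (-3, 14) → (-9/2, 42); (4, -9) → (6, -27)
T4 scale by (2, 1): (3, -30) → (6, -30); (-3/2, -6) → (-3, -6); (-9/2, 42) → (-9, 42); (6, -27) → (12, -27)
T5 translate by (0, -4): (6, -30) → (6, -34); (-3, -6) → (-3, -10); (-9, 42) → (-9, 38); (12, -27) → (12, -31)
T6 reflect across y = 0: (6, -34) → (6, 34); (-3, -10) → (-3, 10); (-9, 38) → (-9, -38); (12, -31) → (12, 31)

image vertices: (6, 34), (-3, 10), (-9, -38), (12, 31)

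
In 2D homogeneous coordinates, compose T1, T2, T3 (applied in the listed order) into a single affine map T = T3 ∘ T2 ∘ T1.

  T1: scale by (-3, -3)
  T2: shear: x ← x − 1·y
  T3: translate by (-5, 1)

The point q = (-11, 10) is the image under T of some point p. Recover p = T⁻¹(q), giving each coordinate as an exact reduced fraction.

p = (-1, -3)

T1 = [-3 0 0; 0 -3 0; 0 0 1]
T2·T1 = [-3 3 0; 0 -3 0; 0 0 1]
T3·…·T1 = [-3 3 -5; 0 -3 1; 0 0 1]
det M = 9; M⁻¹ = [-1/3 -1/3 -4/3; 0 -1/3 1/3; 0 0 1]
M⁻¹ · (-11, 10)ᵀ = (-1, -3)ᵀ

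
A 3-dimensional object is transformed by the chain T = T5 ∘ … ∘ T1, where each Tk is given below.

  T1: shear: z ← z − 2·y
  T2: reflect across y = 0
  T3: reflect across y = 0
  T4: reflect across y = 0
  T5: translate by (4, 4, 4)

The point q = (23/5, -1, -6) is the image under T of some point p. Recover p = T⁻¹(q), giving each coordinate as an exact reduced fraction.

T1 = [1 0 0 0; 0 1 0 0; 0 -2 1 0; 0 0 0 1]
T2·T1 = [1 0 0 0; 0 -1 0 0; 0 -2 1 0; 0 0 0 1]
T3·…·T1 = [1 0 0 0; 0 1 0 0; 0 -2 1 0; 0 0 0 1]
T4·…·T1 = [1 0 0 0; 0 -1 0 0; 0 -2 1 0; 0 0 0 1]
T5·…·T1 = [1 0 0 4; 0 -1 0 4; 0 -2 1 4; 0 0 0 1]
det M = -1; M⁻¹ = [1 0 0 -4; 0 -1 0 4; 0 -2 1 4; 0 0 0 1]
M⁻¹ · (23/5, -1, -6)ᵀ = (3/5, 5, 0)ᵀ

p = (3/5, 5, 0)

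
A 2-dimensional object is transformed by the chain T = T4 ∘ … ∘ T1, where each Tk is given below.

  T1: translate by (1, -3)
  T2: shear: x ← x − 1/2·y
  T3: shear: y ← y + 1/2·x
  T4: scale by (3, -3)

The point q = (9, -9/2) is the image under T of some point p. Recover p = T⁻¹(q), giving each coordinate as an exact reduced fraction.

p = (2, 3)

T1 = [1 0 1; 0 1 -3; 0 0 1]
T2·T1 = [1 -1/2 5/2; 0 1 -3; 0 0 1]
T3·…·T1 = [1 -1/2 5/2; 1/2 3/4 -7/4; 0 0 1]
T4·…·T1 = [3 -3/2 15/2; -3/2 -9/4 21/4; 0 0 1]
det M = -9; M⁻¹ = [1/4 -1/6 -1; -1/6 -1/3 3; 0 0 1]
M⁻¹ · (9, -9/2)ᵀ = (2, 3)ᵀ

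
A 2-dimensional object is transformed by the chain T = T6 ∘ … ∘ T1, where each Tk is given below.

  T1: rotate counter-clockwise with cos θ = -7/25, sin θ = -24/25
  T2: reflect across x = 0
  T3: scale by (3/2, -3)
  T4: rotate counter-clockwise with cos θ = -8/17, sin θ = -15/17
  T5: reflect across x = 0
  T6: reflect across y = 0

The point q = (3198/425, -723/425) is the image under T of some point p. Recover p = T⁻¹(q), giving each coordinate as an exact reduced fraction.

p = (-2, -2)

T1 = [-7/25 24/25 0; -24/25 -7/25 0; 0 0 1]
T2·T1 = [7/25 -24/25 0; -24/25 -7/25 0; 0 0 1]
T3·…·T1 = [21/50 -36/25 0; 72/25 21/25 0; 0 0 1]
T4·…·T1 = [996/425 603/425 0; -1467/850 372/425 0; 0 0 1]
T5·…·T1 = [-996/425 -603/425 0; -1467/850 372/425 0; 0 0 1]
T6·…·T1 = [-996/425 -603/425 0; 1467/850 -372/425 0; 0 0 1]
det M = 9/2; M⁻¹ = [-248/1275 134/425 0; -163/425 -664/1275 0; 0 0 1]
M⁻¹ · (3198/425, -723/425)ᵀ = (-2, -2)ᵀ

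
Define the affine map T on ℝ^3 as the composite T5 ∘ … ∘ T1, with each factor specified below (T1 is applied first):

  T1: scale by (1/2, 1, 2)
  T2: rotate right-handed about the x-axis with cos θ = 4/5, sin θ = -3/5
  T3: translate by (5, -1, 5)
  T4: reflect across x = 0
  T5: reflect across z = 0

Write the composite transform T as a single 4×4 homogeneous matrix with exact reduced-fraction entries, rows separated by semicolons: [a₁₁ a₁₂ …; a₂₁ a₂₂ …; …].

T = [-1/2 0 0 -5; 0 4/5 6/5 -1; 0 3/5 -8/5 -5; 0 0 0 1]

T1 = [1/2 0 0 0; 0 1 0 0; 0 0 2 0; 0 0 0 1]
T2·T1 = [1/2 0 0 0; 0 4/5 6/5 0; 0 -3/5 8/5 0; 0 0 0 1]
T3·…·T1 = [1/2 0 0 5; 0 4/5 6/5 -1; 0 -3/5 8/5 5; 0 0 0 1]
T4·…·T1 = [-1/2 0 0 -5; 0 4/5 6/5 -1; 0 -3/5 8/5 5; 0 0 0 1]
T5·…·T1 = [-1/2 0 0 -5; 0 4/5 6/5 -1; 0 3/5 -8/5 -5; 0 0 0 1]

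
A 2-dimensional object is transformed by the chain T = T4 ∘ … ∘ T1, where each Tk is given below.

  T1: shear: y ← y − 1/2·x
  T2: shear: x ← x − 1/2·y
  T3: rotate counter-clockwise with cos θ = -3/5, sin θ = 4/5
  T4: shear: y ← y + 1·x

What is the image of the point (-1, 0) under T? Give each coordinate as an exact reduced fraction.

T1 shear: y ← y − 1/2·x: (-1, 0) → (-1, 1/2)
T2 shear: x ← x − 1/2·y: (-1, 1/2) → (-5/4, 1/2)
T3 rotate counter-clockwise with cos θ = -3/5, sin θ = 4/5: (-5/4, 1/2) → (7/20, -13/10)
T4 shear: y ← y + 1·x: (7/20, -13/10) → (7/20, -19/20)

T(p) = (7/20, -19/20)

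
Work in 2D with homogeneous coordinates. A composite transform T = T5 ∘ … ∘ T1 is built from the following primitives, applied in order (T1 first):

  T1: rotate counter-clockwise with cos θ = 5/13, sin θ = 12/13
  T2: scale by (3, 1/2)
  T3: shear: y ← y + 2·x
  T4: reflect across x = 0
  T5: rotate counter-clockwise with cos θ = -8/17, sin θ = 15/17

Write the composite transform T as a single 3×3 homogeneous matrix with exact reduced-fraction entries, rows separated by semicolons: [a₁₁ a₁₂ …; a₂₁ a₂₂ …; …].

T1 = [5/13 -12/13 0; 12/13 5/13 0; 0 0 1]
T2·T1 = [15/13 -36/13 0; 6/13 5/26 0; 0 0 1]
T3·…·T1 = [15/13 -36/13 0; 36/13 -139/26 0; 0 0 1]
T4·…·T1 = [-15/13 36/13 0; 36/13 -139/26 0; 0 0 1]
T5·…·T1 = [-420/221 1509/442 0; -513/221 1096/221 0; 0 0 1]

T = [-420/221 1509/442 0; -513/221 1096/221 0; 0 0 1]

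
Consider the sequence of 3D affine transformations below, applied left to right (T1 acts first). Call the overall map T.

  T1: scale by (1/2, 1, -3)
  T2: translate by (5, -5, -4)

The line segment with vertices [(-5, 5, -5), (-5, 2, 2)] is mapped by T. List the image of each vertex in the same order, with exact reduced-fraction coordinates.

T1 scale by (1/2, 1, -3): (-5, 5, -5) → (-5/2, 5, 15); (-5, 2, 2) → (-5/2, 2, -6)
T2 translate by (5, -5, -4): (-5/2, 5, 15) → (5/2, 0, 11); (-5/2, 2, -6) → (5/2, -3, -10)

image vertices: (5/2, 0, 11), (5/2, -3, -10)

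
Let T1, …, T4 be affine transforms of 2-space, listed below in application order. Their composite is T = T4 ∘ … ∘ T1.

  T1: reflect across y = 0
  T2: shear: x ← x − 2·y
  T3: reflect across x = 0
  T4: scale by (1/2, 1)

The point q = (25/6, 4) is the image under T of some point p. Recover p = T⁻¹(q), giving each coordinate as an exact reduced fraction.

T1 = [1 0 0; 0 -1 0; 0 0 1]
T2·T1 = [1 2 0; 0 -1 0; 0 0 1]
T3·…·T1 = [-1 -2 0; 0 -1 0; 0 0 1]
T4·…·T1 = [-1/2 -1 0; 0 -1 0; 0 0 1]
det M = 1/2; M⁻¹ = [-2 2 0; 0 -1 0; 0 0 1]
M⁻¹ · (25/6, 4)ᵀ = (-1/3, -4)ᵀ

p = (-1/3, -4)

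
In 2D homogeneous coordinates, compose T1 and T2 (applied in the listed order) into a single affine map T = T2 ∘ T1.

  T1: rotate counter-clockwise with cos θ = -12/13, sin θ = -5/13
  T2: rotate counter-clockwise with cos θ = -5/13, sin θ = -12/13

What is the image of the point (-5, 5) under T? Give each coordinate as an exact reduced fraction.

T(p) = (-5, -5)

T1 rotate counter-clockwise with cos θ = -12/13, sin θ = -5/13: (-5, 5) → (85/13, -35/13)
T2 rotate counter-clockwise with cos θ = -5/13, sin θ = -12/13: (85/13, -35/13) → (-5, -5)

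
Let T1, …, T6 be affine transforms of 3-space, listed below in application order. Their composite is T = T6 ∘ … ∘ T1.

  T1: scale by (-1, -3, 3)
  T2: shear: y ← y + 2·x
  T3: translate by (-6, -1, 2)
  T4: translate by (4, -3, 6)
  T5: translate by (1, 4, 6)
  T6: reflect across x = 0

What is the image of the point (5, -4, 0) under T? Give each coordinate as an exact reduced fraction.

T1 scale by (-1, -3, 3): (5, -4, 0) → (-5, 12, 0)
T2 shear: y ← y + 2·x: (-5, 12, 0) → (-5, 2, 0)
T3 translate by (-6, -1, 2): (-5, 2, 0) → (-11, 1, 2)
T4 translate by (4, -3, 6): (-11, 1, 2) → (-7, -2, 8)
T5 translate by (1, 4, 6): (-7, -2, 8) → (-6, 2, 14)
T6 reflect across x = 0: (-6, 2, 14) → (6, 2, 14)

T(p) = (6, 2, 14)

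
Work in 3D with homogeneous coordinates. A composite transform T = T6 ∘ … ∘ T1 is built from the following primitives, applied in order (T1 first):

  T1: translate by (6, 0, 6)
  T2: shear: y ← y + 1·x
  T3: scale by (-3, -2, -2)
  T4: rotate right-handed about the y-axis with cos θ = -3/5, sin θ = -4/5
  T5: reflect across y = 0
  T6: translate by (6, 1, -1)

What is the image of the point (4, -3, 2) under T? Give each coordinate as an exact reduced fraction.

T(p) = (184/5, 15, -77/5)

T1 translate by (6, 0, 6): (4, -3, 2) → (10, -3, 8)
T2 shear: y ← y + 1·x: (10, -3, 8) → (10, 7, 8)
T3 scale by (-3, -2, -2): (10, 7, 8) → (-30, -14, -16)
T4 rotate right-handed about the y-axis with cos θ = -3/5, sin θ = -4/5: (-30, -14, -16) → (154/5, -14, -72/5)
T5 reflect across y = 0: (154/5, -14, -72/5) → (154/5, 14, -72/5)
T6 translate by (6, 1, -1): (154/5, 14, -72/5) → (184/5, 15, -77/5)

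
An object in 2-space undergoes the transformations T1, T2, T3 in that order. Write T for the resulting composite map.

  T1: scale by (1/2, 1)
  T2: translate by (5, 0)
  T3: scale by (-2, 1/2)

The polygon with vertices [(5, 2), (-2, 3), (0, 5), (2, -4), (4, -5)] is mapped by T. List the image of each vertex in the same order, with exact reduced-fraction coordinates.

image vertices: (-15, 1), (-8, 3/2), (-10, 5/2), (-12, -2), (-14, -5/2)

T1 scale by (1/2, 1): (5, 2) → (5/2, 2); (-2, 3) → (-1, 3); (0, 5) → (0, 5); (2, -4) → (1, -4); (4, -5) → (2, -5)
T2 translate by (5, 0): (5/2, 2) → (15/2, 2); (-1, 3) → (4, 3); (0, 5) → (5, 5); (1, -4) → (6, -4); (2, -5) → (7, -5)
T3 scale by (-2, 1/2): (15/2, 2) → (-15, 1); (4, 3) → (-8, 3/2); (5, 5) → (-10, 5/2); (6, -4) → (-12, -2); (7, -5) → (-14, -5/2)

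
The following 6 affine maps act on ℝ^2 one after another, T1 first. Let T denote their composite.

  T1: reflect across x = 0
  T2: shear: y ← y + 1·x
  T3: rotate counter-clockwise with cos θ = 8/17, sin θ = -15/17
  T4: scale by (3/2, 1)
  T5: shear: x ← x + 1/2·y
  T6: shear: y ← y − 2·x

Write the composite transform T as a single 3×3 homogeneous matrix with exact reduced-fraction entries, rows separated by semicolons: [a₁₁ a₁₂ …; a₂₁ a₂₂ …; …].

T = [-31/17 53/34 0; 69/17 -45/17 0; 0 0 1]

T1 = [-1 0 0; 0 1 0; 0 0 1]
T2·T1 = [-1 0 0; -1 1 0; 0 0 1]
T3·…·T1 = [-23/17 15/17 0; 7/17 8/17 0; 0 0 1]
T4·…·T1 = [-69/34 45/34 0; 7/17 8/17 0; 0 0 1]
T5·…·T1 = [-31/17 53/34 0; 7/17 8/17 0; 0 0 1]
T6·…·T1 = [-31/17 53/34 0; 69/17 -45/17 0; 0 0 1]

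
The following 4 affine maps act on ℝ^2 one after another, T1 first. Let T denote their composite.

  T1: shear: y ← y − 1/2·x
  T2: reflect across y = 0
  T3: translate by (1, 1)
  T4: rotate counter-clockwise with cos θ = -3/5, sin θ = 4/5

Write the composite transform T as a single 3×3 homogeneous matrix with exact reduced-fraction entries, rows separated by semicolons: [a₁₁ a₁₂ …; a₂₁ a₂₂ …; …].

T = [-1 4/5 -7/5; 1/2 3/5 1/5; 0 0 1]

T1 = [1 0 0; -1/2 1 0; 0 0 1]
T2·T1 = [1 0 0; 1/2 -1 0; 0 0 1]
T3·…·T1 = [1 0 1; 1/2 -1 1; 0 0 1]
T4·…·T1 = [-1 4/5 -7/5; 1/2 3/5 1/5; 0 0 1]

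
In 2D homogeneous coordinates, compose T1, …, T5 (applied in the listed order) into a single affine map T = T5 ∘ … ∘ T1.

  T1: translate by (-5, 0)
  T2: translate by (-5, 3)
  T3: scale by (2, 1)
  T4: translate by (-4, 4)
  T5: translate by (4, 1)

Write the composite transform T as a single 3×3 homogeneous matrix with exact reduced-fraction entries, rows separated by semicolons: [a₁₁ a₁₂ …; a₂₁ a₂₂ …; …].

T = [2 0 -20; 0 1 8; 0 0 1]

T1 = [1 0 -5; 0 1 0; 0 0 1]
T2·T1 = [1 0 -10; 0 1 3; 0 0 1]
T3·…·T1 = [2 0 -20; 0 1 3; 0 0 1]
T4·…·T1 = [2 0 -24; 0 1 7; 0 0 1]
T5·…·T1 = [2 0 -20; 0 1 8; 0 0 1]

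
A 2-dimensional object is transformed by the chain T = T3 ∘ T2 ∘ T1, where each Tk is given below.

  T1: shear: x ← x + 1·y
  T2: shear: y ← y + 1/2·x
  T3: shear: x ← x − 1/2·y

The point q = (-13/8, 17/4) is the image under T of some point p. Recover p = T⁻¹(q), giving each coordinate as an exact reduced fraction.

p = (-7/2, 4)

T1 = [1 1 0; 0 1 0; 0 0 1]
T2·T1 = [1 1 0; 1/2 3/2 0; 0 0 1]
T3·…·T1 = [3/4 1/4 0; 1/2 3/2 0; 0 0 1]
det M = 1; M⁻¹ = [3/2 -1/4 0; -1/2 3/4 0; 0 0 1]
M⁻¹ · (-13/8, 17/4)ᵀ = (-7/2, 4)ᵀ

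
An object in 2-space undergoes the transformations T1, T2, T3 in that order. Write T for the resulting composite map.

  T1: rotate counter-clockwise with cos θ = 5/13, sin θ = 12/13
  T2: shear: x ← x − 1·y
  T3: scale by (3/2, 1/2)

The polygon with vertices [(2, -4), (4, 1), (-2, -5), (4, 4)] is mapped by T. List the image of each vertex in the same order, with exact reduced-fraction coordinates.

image vertices: (81/13, 2/13), (-135/26, 53/26), (297/26, -49/26), (-144/13, 34/13)

T1 rotate counter-clockwise with cos θ = 5/13, sin θ = 12/13: (2, -4) → (58/13, 4/13); (4, 1) → (8/13, 53/13); (-2, -5) → (50/13, -49/13); (4, 4) → (-28/13, 68/13)
T2 shear: x ← x − 1·y: (58/13, 4/13) → (54/13, 4/13); (8/13, 53/13) → (-45/13, 53/13); (50/13, -49/13) → (99/13, -49/13); (-28/13, 68/13) → (-96/13, 68/13)
T3 scale by (3/2, 1/2): (54/13, 4/13) → (81/13, 2/13); (-45/13, 53/13) → (-135/26, 53/26); (99/13, -49/13) → (297/26, -49/26); (-96/13, 68/13) → (-144/13, 34/13)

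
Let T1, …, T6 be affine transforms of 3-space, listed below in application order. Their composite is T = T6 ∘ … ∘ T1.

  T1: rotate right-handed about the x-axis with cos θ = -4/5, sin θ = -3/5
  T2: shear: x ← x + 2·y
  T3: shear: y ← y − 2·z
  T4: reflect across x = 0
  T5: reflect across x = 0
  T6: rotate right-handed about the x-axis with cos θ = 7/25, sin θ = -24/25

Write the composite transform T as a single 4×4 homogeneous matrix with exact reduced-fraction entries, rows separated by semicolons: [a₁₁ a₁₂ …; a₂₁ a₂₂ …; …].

T = [1 -8/5 6/5 0; 0 -58/125 -19/125 0; 0 -69/125 -292/125 0; 0 0 0 1]

T1 = [1 0 0 0; 0 -4/5 3/5 0; 0 -3/5 -4/5 0; 0 0 0 1]
T2·T1 = [1 -8/5 6/5 0; 0 -4/5 3/5 0; 0 -3/5 -4/5 0; 0 0 0 1]
T3·…·T1 = [1 -8/5 6/5 0; 0 2/5 11/5 0; 0 -3/5 -4/5 0; 0 0 0 1]
T4·…·T1 = [-1 8/5 -6/5 0; 0 2/5 11/5 0; 0 -3/5 -4/5 0; 0 0 0 1]
T5·…·T1 = [1 -8/5 6/5 0; 0 2/5 11/5 0; 0 -3/5 -4/5 0; 0 0 0 1]
T6·…·T1 = [1 -8/5 6/5 0; 0 -58/125 -19/125 0; 0 -69/125 -292/125 0; 0 0 0 1]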